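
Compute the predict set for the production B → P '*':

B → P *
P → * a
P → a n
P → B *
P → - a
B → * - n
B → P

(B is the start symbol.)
{ '*', '-', 'a' }

PREDICT(B → P '*') = (FIRST(RHS) \ {ε}) ∪ (FOLLOW(B) if ε ∈ FIRST(RHS), i.e. RHS ⇒* ε)
FIRST(P) = { '*', '-', 'a' }
FIRST(P '*') = { '*', '-', 'a' }
ε ∉ FIRST(P '*'), so FOLLOW(B) is not added.
PREDICT(B → P '*') = { '*', '-', 'a' }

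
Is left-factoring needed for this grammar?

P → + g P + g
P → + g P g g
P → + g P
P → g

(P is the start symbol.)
Yes, P has productions with common prefix '+ g P'

Left-factoring is needed when two productions for the same non-terminal
share a common prefix on the right-hand side.

Productions for P:
  P → + g P + g
  P → + g P g g
  P → + g P
  P → g

Found common prefix '+ g P' in productions for P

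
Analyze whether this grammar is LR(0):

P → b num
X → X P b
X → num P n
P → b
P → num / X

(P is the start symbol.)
A grammar is LR(0) if no state in the canonical LR(0) collection has:
  - both a shift item (dot before a terminal) and a complete item (shift-reduce conflict), or
  - two or more complete items (reduce-reduce conflict; the accept item [P' → P .] counts as a complete item here).

Augment with P' → P and build the canonical LR(0) collection (I0 = CLOSURE({[P' → . P]}), then GOTO on every symbol after a dot until no new states appear). It has 12 states:
  I0: { [P → . b num], [P → . b], [P → . num / X], [P' → . P] }  — shift
  I1: { [P' → P .] }  — accept
  I2: { [P → b . num], [P → b .] }  — shift, reduce
  I3: { [P → num . / X] }  — shift
  I4: { [P → num / . X], [X → . X P b], [X → . num P n] }  — shift
  I5: { [P → . b num], [P → . b], [P → . num / X], [P → num / X .], [X → X . P b] }  — shift, reduce
  I6: { [P → . b num], [P → . b], [P → . num / X], [X → num . P n] }  — shift
  I7: { [X → num P . n] }  — shift
  I8: { [X → num P n .] }  — reduce
  I9: { [X → X P . b] }  — shift
  I10: { [X → X P b .] }  — reduce
  I11: { [P → b num .] }  — reduce

Conflict in state I2:
  Shift-reduce conflict between [P → b .] and [P → b . num]
So the grammar is NOT LR(0).

Answer: No. Shift-reduce conflict between [P → b .] and [P → b . num]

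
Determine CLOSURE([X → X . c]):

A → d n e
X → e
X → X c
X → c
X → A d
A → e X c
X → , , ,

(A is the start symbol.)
{ [X → X . c] }

To compute CLOSURE, for each item [A → α.Bβ] where B is a non-terminal, add [B → .γ] for all productions B → γ; repeat for the newly added items until nothing changes.

Start with: [X → X . c]
The dot precedes the terminal c, so nothing is added.

CLOSURE = { [X → X . c] }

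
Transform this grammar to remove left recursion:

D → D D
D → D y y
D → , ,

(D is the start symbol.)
D is directly left-recursive. The standard transformation for
  A → A α₁ | ... | A α_m | β₁ | ... | β_n
is
  A  → β₁ A' | ... | β_n A'
  A' → α₁ A' | ... | α_m A' | ε

D → , , becomes D → , , D'
D → D D becomes D' → D D'
D → D y y becomes D' → y y D'
Add D' → ε

Resulting grammar:
D → , , D'
D' → D D'
D' → y y D'
D' → ε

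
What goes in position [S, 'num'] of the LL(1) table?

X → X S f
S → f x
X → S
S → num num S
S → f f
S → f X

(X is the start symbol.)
To find M[S, 'num'], we find productions for S where 'num' is in the predict set (PREDICT(N → α) = (FIRST(α) \ {ε}) ∪ (FOLLOW(N) if α ⇒* ε)).

S → f x: PREDICT = { 'f' }
S → num num S: PREDICT = { 'num' }
  'num' is in predict set, so this production goes in M[S, 'num']
S → f f: PREDICT = { 'f' }
S → f X: PREDICT = { 'f' }

M[S, 'num'] = S → num num S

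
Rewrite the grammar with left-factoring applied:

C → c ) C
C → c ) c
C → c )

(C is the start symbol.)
C → c ) C'
C' → C
C' → c
C' → ε

Left-factoring transforms A → αβ₁ | αβ₂ into A → αA' and A' → β₁ | β₂
(α is the longest common prefix among the alternatives). Repeat until
no nonterminal has two alternatives with a common prefix.

Round 1: C has alternatives sharing prefix 'c )'. Introduce C': C → c ) C'
  Add: C' → C
  Add: C' → c
  Add: C' → ε

No remaining common prefixes — done.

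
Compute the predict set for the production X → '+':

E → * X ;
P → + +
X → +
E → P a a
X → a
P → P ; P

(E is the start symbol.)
{ '+' }

PREDICT(X → '+') = (FIRST(RHS) \ {ε}) ∪ (FOLLOW(X) if ε ∈ FIRST(RHS), i.e. RHS ⇒* ε)
FIRST('+') = { '+' }
ε ∉ FIRST('+'), so FOLLOW(X) is not added.
PREDICT(X → '+') = { '+' }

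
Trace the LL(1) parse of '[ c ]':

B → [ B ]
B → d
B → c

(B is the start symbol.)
Stack is shown with the top on the left.

Stack    Input    Action
------------------------
B $      [ c ] $  output B → [ B ]
[ B ] $  [ c ] $  match '['
B ] $    c ] $    output B → c
c ] $    c ] $    match 'c'
] $      ] $      match ']'
$        $        accept

The string is accepted.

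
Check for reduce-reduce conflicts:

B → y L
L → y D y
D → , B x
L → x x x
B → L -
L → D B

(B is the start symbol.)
No reduce-reduce conflicts

A reduce-reduce conflict occurs when an LR(0) state has two complete items [A → α .] and [B → β .] — both call for a reduction, and with no lookahead the parser cannot choose between them.

Augment with B' → B and build the canonical LR(0) collection (I0 = CLOSURE({[B' → . B]}), then GOTO on every symbol after a dot until no new states appear). It has 19 states:
  I0: { [B → . L -], [B → . y L], [B' → . B], [D → . , B x], [L → . D B], [L → . x x x], [L → . y D y] }  — shift
  I1: { [B → . L -], [B → . y L], [D → , . B x], [D → . , B x], [L → . D B], [L → . x x x], [L → . y D y] }  — shift
  I2: { [B' → B .] }  — accept
  I3: { [B → . L -], [B → . y L], [D → . , B x], [L → . D B], [L → . x x x], [L → . y D y], [L → D . B] }  — shift
  I4: { [B → L . -] }  — shift
  I5: { [L → x . x x] }  — shift
  I6: { [B → y . L], [D → . , B x], [L → . D B], [L → . x x x], [L → . y D y], [L → y . D y] }  — shift
  I7: { [B → . L -], [B → . y L], [D → . , B x], [L → . D B], [L → . x x x], [L → . y D y], [L → D . B], [L → y D . y] }  — shift
  I8: { [B → y L .] }  — reduce
  I9: { [D → . , B x], [L → y . D y] }  — shift
  I10: { [L → y D . y] }  — shift
  I11: { [L → y D y .] }  — reduce
  I12: { [L → D B .] }  — reduce
  I13: { [B → y . L], [D → . , B x], [L → . D B], [L → . x x x], [L → . y D y], [L → y . D y], [L → y D y .] }  — shift, reduce
  I14: { [L → x x . x] }  — shift
  I15: { [L → x x x .] }  — reduce
  I16: { [B → L - .] }  — reduce
  I17: { [D → , B . x] }  — shift
  I18: { [D → , B x .] }  — reduce

No state contains more than one complete item.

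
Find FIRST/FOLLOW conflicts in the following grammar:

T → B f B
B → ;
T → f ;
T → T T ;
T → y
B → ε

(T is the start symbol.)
Nullable non-terminals: B.

B: nullable alternative(s) B → ε; FOLLOW(B) = { $, ';', 'f', 'y' }
  B → ;: FIRST \ {ε} = { ';' } — overlaps FOLLOW(B) on { ';' }: CONFLICT
  B → ε: FIRST \ {ε} = { } — this is the only nullable alternative, skip

T has no nullable alternative, so no FIRST/FOLLOW check is needed there.

So the grammar has 1 FIRST/FOLLOW conflict (marked CONFLICT above).

Answer: Yes. B → ';' with FOLLOW(B) on { ';' }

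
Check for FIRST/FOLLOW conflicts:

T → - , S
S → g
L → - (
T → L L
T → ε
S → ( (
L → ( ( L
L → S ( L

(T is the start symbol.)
Nullable non-terminals: T.
FIRST sets used below: FIRST(L) = { '(', '-', 'g' }

T: nullable alternative(s) T → ε; FOLLOW(T) = { $ }
  T → - , S: FIRST \ {ε} = { '-' } — disjoint from FOLLOW(T)
  T → L L: FIRST \ {ε} = { '(', '-', 'g' } — disjoint from FOLLOW(T)
  T → ε: FIRST \ {ε} = { } — this is the only nullable alternative, skip

L, S have no nullable alternative, so no FIRST/FOLLOW check is needed there.

No FIRST/FOLLOW conflicts found.

Answer: No FIRST/FOLLOW conflicts.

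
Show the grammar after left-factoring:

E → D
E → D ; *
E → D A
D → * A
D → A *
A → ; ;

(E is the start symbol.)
E → D E'
E' → ε
E' → ; *
E' → A
D → * A
D → A *
A → ; ;

Left-factoring transforms A → αβ₁ | αβ₂ into A → αA' and A' → β₁ | β₂
(α is the longest common prefix among the alternatives). Repeat until
no nonterminal has two alternatives with a common prefix.

Round 1: E has alternatives sharing prefix 'D'. Introduce E': E → D E'
  Add: E' → ε
  Add: E' → ; *
  Add: E' → A

No remaining common prefixes — done.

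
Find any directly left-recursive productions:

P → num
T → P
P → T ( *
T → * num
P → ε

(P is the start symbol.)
P → num: starts with num
T → P: starts with P
P → T ( *: starts with T
T → * num: starts with '*'
P → ε: starts with ε

No direct left recursion found.

Answer: No direct left recursion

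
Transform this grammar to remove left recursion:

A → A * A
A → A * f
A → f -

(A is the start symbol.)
A → f - A'
A' → * A A'
A' → * f A'
A' → ε

A is directly left-recursive. The standard transformation for
  A → A α₁ | ... | A α_m | β₁ | ... | β_n
is
  A  → β₁ A' | ... | β_n A'
  A' → α₁ A' | ... | α_m A' | ε

A → f - becomes A → f - A'
A → A * A becomes A' → * A A'
A → A * f becomes A' → * f A'
Add A' → ε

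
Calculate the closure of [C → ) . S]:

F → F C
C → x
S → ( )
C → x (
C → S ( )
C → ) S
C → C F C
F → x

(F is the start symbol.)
{ [C → ) . S], [S → . ( )] }

To compute CLOSURE, for each item [A → α.Bβ] where B is a non-terminal, add [B → .γ] for all productions B → γ; repeat for the newly added items until nothing changes.

Start with: [C → ) . S]
  [C → ) . S] has the dot before S: add [S → . ( )]
No further items can be added.

CLOSURE = { [C → ) . S], [S → . ( )] }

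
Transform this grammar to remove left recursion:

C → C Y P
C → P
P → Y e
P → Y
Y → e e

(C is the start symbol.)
C is directly left-recursive. The standard transformation for
  A → A α₁ | ... | A α_m | β₁ | ... | β_n
is
  A  → β₁ A' | ... | β_n A'
  A' → α₁ A' | ... | α_m A' | ε

C → P becomes C → P C'
C → C Y P becomes C' → Y P C'
Add C' → ε

Productions for other non-terminals are unchanged:
  P → Y e
  P → Y
  Y → e e

Resulting grammar:
C → P C'
C' → Y P C'
C' → ε
P → Y e
P → Y
Y → e e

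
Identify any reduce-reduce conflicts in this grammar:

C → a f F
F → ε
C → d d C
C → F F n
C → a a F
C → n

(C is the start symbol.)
No reduce-reduce conflicts

A reduce-reduce conflict occurs when an LR(0) state has two complete items [A → α .] and [B → β .] — both call for a reduction, and with no lookahead the parser cannot choose between them.

Augment with C' → C and build the canonical LR(0) collection (I0 = CLOSURE({[C' → . C]}), then GOTO on every symbol after a dot until no new states appear). It has 14 states:
  I0: { [C → . F F n], [C → . a a F], [C → . a f F], [C → . d d C], [C → . n], [C' → . C], [F → .] }  — shift, reduce
  I1: { [C' → C .] }  — accept
  I2: { [C → F . F n], [F → .] }  — reduce
  I3: { [C → a . a F], [C → a . f F] }  — shift
  I4: { [C → d . d C] }  — shift
  I5: { [C → n .] }  — reduce
  I6: { [C → . F F n], [C → . a a F], [C → . a f F], [C → . d d C], [C → . n], [C → d d . C], [F → .] }  — shift, reduce
  I7: { [C → d d C .] }  — reduce
  I8: { [C → a a . F], [F → .] }  — reduce
  I9: { [C → a f . F], [F → .] }  — reduce
  I10: { [C → a f F .] }  — reduce
  I11: { [C → a a F .] }  — reduce
  I12: { [C → F F . n] }  — shift
  I13: { [C → F F n .] }  — reduce

No state contains more than one complete item.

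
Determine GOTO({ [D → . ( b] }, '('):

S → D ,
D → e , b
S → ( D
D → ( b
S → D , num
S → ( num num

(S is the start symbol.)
{ [D → ( . b] }

GOTO(I, '(') = CLOSURE({ [A → αX.β] : [A → α.Xβ] ∈ I, X = '(' })

Items with dot before '(', with the dot advanced:
  [D → . ( b] → [D → ( . b]
Closure adds nothing (no advanced item has the dot before a non-terminal).

GOTO = { [D → ( . b] }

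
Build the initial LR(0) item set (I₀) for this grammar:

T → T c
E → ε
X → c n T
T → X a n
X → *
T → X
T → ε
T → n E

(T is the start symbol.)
First, augment the grammar with T' → T
I₀ = CLOSURE({ [T' → . T] }):
  [T' → . T] has the dot before T: add [T → . T c], [T → . X a n], [T → . X], [T → .], [T → . n E]
  [T → . X a n] has the dot before X: add [X → . c n T], [X → . *]
No further items can be added.

I₀ = { [T → . T c], [T → . X a n], [T → . X], [T → . n E], [T → .], [T' → . T], [X → . *], [X → . c n T] }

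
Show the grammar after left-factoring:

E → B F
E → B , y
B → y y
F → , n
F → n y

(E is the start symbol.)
Left-factoring transforms A → αβ₁ | αβ₂ into A → αA' and A' → β₁ | β₂
(α is the longest common prefix among the alternatives). Repeat until
no nonterminal has two alternatives with a common prefix.

Round 1: E has alternatives sharing prefix 'B'. Introduce E': E → B E'
  Add: E' → F
  Add: E' → , y

No remaining common prefixes — done.

Resulting grammar:
E → B E'
E' → F
E' → , y
B → y y
F → , n
F → n y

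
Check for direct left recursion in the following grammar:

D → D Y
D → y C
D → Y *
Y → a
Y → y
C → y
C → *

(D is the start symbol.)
Yes, D is left-recursive

Direct left recursion occurs when N → N α for some non-terminal N (the right-hand side begins with the left-hand side itself).

D → D Y: LEFT RECURSIVE (starts with D)
D → y C: starts with y
D → Y *: starts with Y
Y → a: starts with a
Y → y: starts with y
C → y: starts with y
C → *: starts with '*'

The grammar has direct left recursion on: D.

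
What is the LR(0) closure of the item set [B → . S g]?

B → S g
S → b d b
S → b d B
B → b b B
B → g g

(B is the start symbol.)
To compute CLOSURE, for each item [A → α.Bβ] where B is a non-terminal, add [B → .γ] for all productions B → γ; repeat for the newly added items until nothing changes.

Start with: [B → . S g]
  [B → . S g] has the dot before S: add [S → . b d b], [S → . b d B]
No further items can be added.

CLOSURE = { [B → . S g], [S → . b d B], [S → . b d b] }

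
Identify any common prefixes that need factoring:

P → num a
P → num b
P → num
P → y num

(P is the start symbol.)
Left-factoring is needed when two productions for the same non-terminal
share a common prefix on the right-hand side.

Productions for P:
  P → num a
  P → num b
  P → num
  P → y num

Found common prefix 'num' in productions for P

Answer: Yes, P has productions with common prefix 'num'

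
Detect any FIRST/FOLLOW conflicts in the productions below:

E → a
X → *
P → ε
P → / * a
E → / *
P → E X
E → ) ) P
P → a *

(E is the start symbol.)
A FIRST/FOLLOW conflict occurs when a non-terminal N has a nullable alternative N → β (β ⇒* ε) and another alternative N → α with FIRST(α) ∩ FOLLOW(N) ≠ ∅: on such a lookahead the parser cannot decide between expanding α and letting N vanish via β.

Nullable non-terminals: P.
FIRST sets used below: FIRST(E) = { ')', '/', 'a' }

P: nullable alternative(s) P → ε; FOLLOW(P) = { $, '*' }
  P → ε: FIRST \ {ε} = { } — this is the only nullable alternative, skip
  P → / * a: FIRST \ {ε} = { '/' } — disjoint from FOLLOW(P)
  P → E X: FIRST \ {ε} = { ')', '/', 'a' } — disjoint from FOLLOW(P)
  P → a *: FIRST \ {ε} = { 'a' } — disjoint from FOLLOW(P)

E, X have no nullable alternative, so no FIRST/FOLLOW check is needed there.

No FIRST/FOLLOW conflicts found.

Answer: No FIRST/FOLLOW conflicts.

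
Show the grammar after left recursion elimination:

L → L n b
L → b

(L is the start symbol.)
L → b L'
L' → n b L'
L' → ε

L is directly left-recursive. The standard transformation for
  A → A α₁ | ... | A α_m | β₁ | ... | β_n
is
  A  → β₁ A' | ... | β_n A'
  A' → α₁ A' | ... | α_m A' | ε

L → b becomes L → b L'
L → L n b becomes L' → n b L'
Add L' → ε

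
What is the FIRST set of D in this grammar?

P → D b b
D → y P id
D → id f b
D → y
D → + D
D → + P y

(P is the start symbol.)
To compute FIRST(D), examine every production with D on the left-hand side, reading each right-hand side left to right until a non-nullable symbol is reached.

From D → y P id:
  - y is a terminal: add 'y' and stop
From D → id f b:
  - id is a terminal: add 'id' and stop
From D → y:
  - y is a terminal: add 'y' and stop
From D → + D:
  - '+' is a terminal: add '+' and stop
From D → + P y:
  - '+' is a terminal: add '+' and stop

Collecting: FIRST(D) = { '+', 'id', 'y' }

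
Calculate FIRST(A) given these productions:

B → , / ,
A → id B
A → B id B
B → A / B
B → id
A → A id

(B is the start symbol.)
To compute FIRST(A), examine every production with A on the left-hand side, reading each right-hand side left to right until a non-nullable symbol is reached.

FIRST sets of the other non-terminals involved (by the same procedure, iterated to a fixed point):
  FIRST(B) = { ',', 'id' }

From A → id B:
  - id is a terminal: add 'id' and stop
From A → B id B:
  - B is a non-terminal: add FIRST(B) \ {ε} = { ',', 'id' }
    B is not nullable, so stop
From A → A id:
  - A is the symbol being defined: contributes nothing new
    A is not nullable, so stop

Collecting: FIRST(A) = { ',', 'id' }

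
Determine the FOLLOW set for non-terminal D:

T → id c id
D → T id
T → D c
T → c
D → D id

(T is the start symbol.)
{ 'c', 'id' }

In T → D c: D is followed by c, add FIRST(c) \ {ε} = { 'c' }
In D → D id: D is followed by id, add FIRST(id) \ {ε} = { 'id' }

Taking the union: FOLLOW(D) = { 'c', 'id' }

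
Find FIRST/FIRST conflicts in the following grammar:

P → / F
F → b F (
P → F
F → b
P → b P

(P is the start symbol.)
Yes. P → F / P → b P on { 'b' }; F → b F '(' / F → b on { 'b' }

A FIRST/FIRST conflict occurs when two productions N → α and N → β for the same non-terminal have FIRST(α) ∩ FIRST(β) ≠ ∅ (with ε ∈ FIRST of a nullable right-hand side, so two nullable alternatives also conflict).

FIRST sets of the non-terminals at (or reachable through a nullable prefix from) the front of some alternative:
  FIRST(F) = { 'b' }

Productions for P:
  P → / F: FIRST = { '/' }
  P → F: FIRST = { 'b' }
  P → b P: FIRST = { 'b' }
Productions for F:
  F → b F (: FIRST = { 'b' }
  F → b: FIRST = { 'b' }

Conflict for P: P → F and P → b P
  Overlap: { 'b' }
Conflict for F: F → b F ( and F → b
  Overlap: { 'b' }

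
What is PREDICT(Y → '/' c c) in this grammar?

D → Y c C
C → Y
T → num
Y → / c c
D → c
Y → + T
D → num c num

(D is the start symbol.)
PREDICT(Y → '/' c c) = (FIRST(RHS) \ {ε}) ∪ (FOLLOW(Y) if ε ∈ FIRST(RHS), i.e. RHS ⇒* ε)
FIRST('/' c c) = { '/' }
ε ∉ FIRST('/' c c), so FOLLOW(Y) is not added.
PREDICT(Y → '/' c c) = { '/' }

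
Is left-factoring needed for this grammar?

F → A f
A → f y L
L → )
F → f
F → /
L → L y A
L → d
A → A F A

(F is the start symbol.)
Left-factoring is needed when two productions for the same non-terminal
share a common prefix on the right-hand side.

Productions for F:
  F → A f
  F → f
  F → /
Productions for A:
  A → f y L
  A → A F A
Productions for L:
  L → )
  L → L y A
  L → d

No common prefixes found.

Answer: No, left-factoring is not needed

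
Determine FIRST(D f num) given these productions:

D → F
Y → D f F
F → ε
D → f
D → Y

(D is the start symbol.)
{ 'f' }

FIRST sets of the non-terminals involved (from the grammar, by fixed-point iteration):
  FIRST(D) = { 'f', ε }

To compute FIRST(D f num), process the symbols left to right:
Symbol D is a non-terminal. Add FIRST(D) \ {ε} = { 'f' }
D is nullable (ε ∈ FIRST(D)), continue to the next symbol.
Symbol f is a terminal. Add 'f' and stop.
FIRST(D f num) = { 'f' }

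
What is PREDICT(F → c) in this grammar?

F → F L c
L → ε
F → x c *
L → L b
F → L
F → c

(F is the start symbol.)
PREDICT(F → c) = (FIRST(RHS) \ {ε}) ∪ (FOLLOW(F) if ε ∈ FIRST(RHS), i.e. RHS ⇒* ε)
FIRST(c) = { 'c' }
ε ∉ FIRST(c), so FOLLOW(F) is not added.
PREDICT(F → c) = { 'c' }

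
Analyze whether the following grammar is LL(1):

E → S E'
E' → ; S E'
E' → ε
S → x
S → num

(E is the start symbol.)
A grammar is LL(1) if for each non-terminal N with multiple productions, the predict sets of those productions are pairwise disjoint, where PREDICT(N → α) = (FIRST(α) \ {ε}) ∪ (FOLLOW(N) if α ⇒* ε).

Relevant sets:
  FOLLOW(E') = { $ }

For E':
  PREDICT(E' → ';' S E') = { ';' }
  PREDICT(E' → ε) = { $ }
For S:
  PREDICT(S → x) = { 'x' }
  PREDICT(S → num) = { 'num' }
E has a single production, so nothing to check there.

All predict sets are disjoint. The grammar IS LL(1).

Answer: Yes, the grammar is LL(1).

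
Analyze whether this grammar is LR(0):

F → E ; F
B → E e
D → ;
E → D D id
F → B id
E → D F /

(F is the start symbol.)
A grammar is LR(0) if no state in the canonical LR(0) collection has:
  - both a shift item (dot before a terminal) and a complete item (shift-reduce conflict), or
  - two or more complete items (reduce-reduce conflict; the accept item [F' → F .] counts as a complete item here).

Augment with F' → F and build the canonical LR(0) collection (I0 = CLOSURE({[F' → . F]}), then GOTO on every symbol after a dot until no new states appear). It has 14 states:
  I0: { [B → . E e], [D → . ;], [E → . D D id], [E → . D F /], [F → . B id], [F → . E ; F], [F' → . F] }  — shift
  I1: { [D → ; .] }  — reduce
  I2: { [F → B . id] }  — shift
  I3: { [B → . E e], [D → . ;], [E → . D D id], [E → . D F /], [E → D . D id], [E → D . F /], [F → . B id], [F → . E ; F] }  — shift
  I4: { [B → E . e], [F → E . ; F] }  — shift
  I5: { [F' → F .] }  — accept
  I6: { [B → . E e], [D → . ;], [E → . D D id], [E → . D F /], [F → . B id], [F → . E ; F], [F → E ; . F] }  — shift
  I7: { [B → E e .] }  — reduce
  I8: { [F → E ; F .] }  — reduce
  I9: { [B → . E e], [D → . ;], [E → . D D id], [E → . D F /], [E → D . D id], [E → D . F /], [E → D D . id], [F → . B id], [F → . E ; F] }  — shift
  I10: { [E → D F . /] }  — shift
  I11: { [E → D F / .] }  — reduce
  I12: { [E → D D id .] }  — reduce
  I13: { [F → B id .] }  — reduce

Every state is either a pure shift/goto state or contains exactly one complete item and nothing to shift — no conflicts. The grammar is LR(0).

Answer: Yes, the grammar is LR(0)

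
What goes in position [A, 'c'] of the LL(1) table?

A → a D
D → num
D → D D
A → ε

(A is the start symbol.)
Empty (error entry)

To find M[A, 'c'], we find productions for A where 'c' is in the predict set (PREDICT(N → α) = (FIRST(α) \ {ε}) ∪ (FOLLOW(N) if α ⇒* ε)).

Relevant sets:
  FOLLOW(A) = { $ }

A → a D: PREDICT = { 'a' }
A → ε: PREDICT = { $ }

M[A, 'c'] is empty (no production applies)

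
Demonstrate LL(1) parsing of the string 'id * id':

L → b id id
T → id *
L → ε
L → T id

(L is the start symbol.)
LL(1) parsing maintains a stack (initially the start symbol over $) and the input. At each step: if the stack top is a terminal, match it against the current input token; if it is a non-terminal N, replace it with the RHS of M[N, lookahead] (the unique production whose predict set contains the lookahead).

Stack is shown with the top on the left.

Stack      Input      Action
----------------------------
L $        id * id $  output L → T id
T id $     id * id $  output T → id *
id * id $  id * id $  match 'id'
* id $     * id $     match '*'
id $       id $       match 'id'
$          $          accept

The string is accepted.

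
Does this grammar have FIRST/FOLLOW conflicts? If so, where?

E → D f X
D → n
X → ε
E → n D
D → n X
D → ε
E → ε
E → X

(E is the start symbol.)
No FIRST/FOLLOW conflicts.

A FIRST/FOLLOW conflict occurs when a non-terminal N has a nullable alternative N → β (β ⇒* ε) and another alternative N → α with FIRST(α) ∩ FOLLOW(N) ≠ ∅: on such a lookahead the parser cannot decide between expanding α and letting N vanish via β.

Nullable non-terminals: D, E, X.
FIRST sets used below: FIRST(D) = { 'n', ε }, FIRST(X) = { ε }

D: nullable alternative(s) D → ε; FOLLOW(D) = { $, 'f' }
  D → n: FIRST \ {ε} = { 'n' } — disjoint from FOLLOW(D)
  D → n X: FIRST \ {ε} = { 'n' } — disjoint from FOLLOW(D)
  D → ε: FIRST \ {ε} = { } — this is the only nullable alternative, skip

E: nullable alternative(s) E → ε, E → X; FOLLOW(E) = { $ }
  E → D f X: FIRST \ {ε} = { 'f', 'n' } — disjoint from FOLLOW(E)
  E → n D: FIRST \ {ε} = { 'n' } — disjoint from FOLLOW(E)
  E → ε: FIRST \ {ε} = { } — disjoint from FOLLOW(E)
  E → X: FIRST \ {ε} = { } — disjoint from FOLLOW(E)
X has a nullable alternative but only one production, so nothing to check.

No FIRST/FOLLOW conflicts found.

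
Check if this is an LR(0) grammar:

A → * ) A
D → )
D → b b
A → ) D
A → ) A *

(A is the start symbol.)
Augment with A' → A and build the canonical LR(0) collection (I0 = CLOSURE({[A' → . A]}), then GOTO on every symbol after a dot until no new states appear). It has 12 states:
  I0: { [A → . ) A *], [A → . ) D], [A → . * ) A], [A' → . A] }  — shift
  I1: { [A → ) . A *], [A → ) . D], [A → . ) A *], [A → . ) D], [A → . * ) A], [D → . )], [D → . b b] }  — shift
  I2: { [A → * . ) A] }  — shift
  I3: { [A' → A .] }  — accept
  I4: { [A → * ) . A], [A → . ) A *], [A → . ) D], [A → . * ) A] }  — shift
  I5: { [A → * ) A .] }  — reduce
  I6: { [A → ) . A *], [A → ) . D], [A → . ) A *], [A → . ) D], [A → . * ) A], [D → ) .], [D → . )], [D → . b b] }  — shift, reduce
  I7: { [A → ) A . *] }  — shift
  I8: { [A → ) D .] }  — reduce
  I9: { [D → b . b] }  — shift
  I10: { [D → b b .] }  — reduce
  I11: { [A → ) A * .] }  — reduce

Conflict in state I6:
  Shift-reduce conflict between [D → ) .] and [A → . ) A *]
So the grammar is NOT LR(0).

Answer: No. Shift-reduce conflict between [D → ) .] and [A → . ) A *]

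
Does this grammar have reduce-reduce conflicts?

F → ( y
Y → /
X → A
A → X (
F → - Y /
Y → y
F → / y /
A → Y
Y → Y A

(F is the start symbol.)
Yes — I10: [F → - Y / .] vs [Y → / .]; I11: [X → A .] vs [Y → Y A .]

Augment with F' → F and build the canonical LR(0) collection (I0 = CLOSURE({[F' → . F]}), then GOTO on every symbol after a dot until no new states appear). It has 16 states:
  I0: { [F → . ( y], [F → . - Y /], [F → . / y /], [F' → . F] }  — shift
  I1: { [F → ( . y] }  — shift
  I2: { [F → - . Y /], [Y → . /], [Y → . Y A], [Y → . y] }  — shift
  I3: { [F → / . y /] }  — shift
  I4: { [F' → F .] }  — accept
  I5: { [F → / y . /] }  — shift
  I6: { [F → / y / .] }  — reduce
  I7: { [Y → / .] }  — reduce
  I8: { [A → . X (], [A → . Y], [F → - Y . /], [X → . A], [Y → . /], [Y → . Y A], [Y → . y], [Y → Y . A] }  — shift
  I9: { [Y → y .] }  — reduce
  I10: { [F → - Y / .], [Y → / .] }  — 2 reduces
  I11: { [X → A .], [Y → Y A .] }  — 2 reduces
  I12: { [A → X . (] }  — shift
  I13: { [A → . X (], [A → . Y], [A → Y .], [X → . A], [Y → . /], [Y → . Y A], [Y → . y], [Y → Y . A] }  — shift, reduce
  I14: { [A → X ( .] }  — reduce
  I15: { [F → ( y .] }  — reduce

I10 contains complete items [F → - Y / .], [Y → / .] — reduce-reduce conflict.
I11 contains complete items [X → A .], [Y → Y A .] — reduce-reduce conflict.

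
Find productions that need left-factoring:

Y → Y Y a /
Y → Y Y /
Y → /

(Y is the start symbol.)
Left-factoring is needed when two productions for the same non-terminal
share a common prefix on the right-hand side.

Productions for Y:
  Y → Y Y a /
  Y → Y Y /
  Y → /

Found common prefix 'Y Y' in productions for Y

Answer: Yes, Y has productions with common prefix 'Y Y'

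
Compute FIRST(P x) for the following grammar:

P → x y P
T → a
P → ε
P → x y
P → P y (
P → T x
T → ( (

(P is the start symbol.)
FIRST sets of the non-terminals involved (from the grammar, by fixed-point iteration):
  FIRST(P) = { '(', 'a', 'x', 'y', ε }

To compute FIRST(P x), process the symbols left to right:
Symbol P is a non-terminal. Add FIRST(P) \ {ε} = { '(', 'a', 'x', 'y' }
P is nullable (ε ∈ FIRST(P)), continue to the next symbol.
Symbol x is a terminal. Add 'x' and stop.
FIRST(P x) = { '(', 'a', 'x', 'y' }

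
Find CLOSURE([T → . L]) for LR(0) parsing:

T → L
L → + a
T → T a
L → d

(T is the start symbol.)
To compute CLOSURE, for each item [A → α.Bβ] where B is a non-terminal, add [B → .γ] for all productions B → γ; repeat for the newly added items until nothing changes.

Start with: [T → . L]
  [T → . L] has the dot before L: add [L → . + a], [L → . d]
No further items can be added.

CLOSURE = { [L → . + a], [L → . d], [T → . L] }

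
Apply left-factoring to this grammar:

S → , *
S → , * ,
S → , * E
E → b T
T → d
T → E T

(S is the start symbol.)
S → , * S'
S' → ε
S' → ,
S' → E
E → b T
T → d
T → E T

Left-factoring transforms A → αβ₁ | αβ₂ into A → αA' and A' → β₁ | β₂
(α is the longest common prefix among the alternatives). Repeat until
no nonterminal has two alternatives with a common prefix.

Round 1: S has alternatives sharing prefix ', *'. Introduce S': S → , * S'
  Add: S' → ε
  Add: S' → ,
  Add: S' → E

No remaining common prefixes — done.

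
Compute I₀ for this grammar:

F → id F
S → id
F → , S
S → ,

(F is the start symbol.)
{ [F → . , S], [F → . id F], [F' → . F] }

First, augment the grammar with F' → F
I₀ = CLOSURE({ [F' → . F] }):
  [F' → . F] has the dot before F: add [F → . id F], [F → . , S]
No further items can be added.

I₀ = { [F → . , S], [F → . id F], [F' → . F] }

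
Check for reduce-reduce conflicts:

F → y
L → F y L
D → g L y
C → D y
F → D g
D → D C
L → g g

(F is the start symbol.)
Augment with F' → F and build the canonical LR(0) collection (I0 = CLOSURE({[F' → . F]}), then GOTO on every symbol after a dot until no new states appear). It has 16 states:
  I0: { [D → . D C], [D → . g L y], [F → . D g], [F → . y], [F' → . F] }  — shift
  I1: { [C → . D y], [D → . D C], [D → . g L y], [D → D . C], [F → D . g] }  — shift
  I2: { [F' → F .] }  — accept
  I3: { [D → . D C], [D → . g L y], [D → g . L y], [F → . D g], [F → . y], [L → . F y L], [L → . g g] }  — shift
  I4: { [F → y .] }  — reduce
  I5: { [L → F . y L] }  — shift
  I6: { [D → g L . y] }  — shift
  I7: { [D → . D C], [D → . g L y], [D → g . L y], [F → . D g], [F → . y], [L → . F y L], [L → . g g], [L → g . g] }  — shift
  I8: { [D → . D C], [D → . g L y], [D → g . L y], [F → . D g], [F → . y], [L → . F y L], [L → . g g], [L → g . g], [L → g g .] }  — shift, reduce
  I9: { [D → g L y .] }  — reduce
  I10: { [D → . D C], [D → . g L y], [F → . D g], [F → . y], [L → . F y L], [L → . g g], [L → F y . L] }  — shift
  I11: { [L → F y L .] }  — reduce
  I12: { [D → D C .] }  — reduce
  I13: { [C → . D y], [C → D . y], [D → . D C], [D → . g L y], [D → D . C] }  — shift
  I14: { [D → . D C], [D → . g L y], [D → g . L y], [F → . D g], [F → . y], [F → D g .], [L → . F y L], [L → . g g] }  — shift, reduce
  I15: { [C → D y .] }  — reduce

No state contains more than one complete item.

Answer: No reduce-reduce conflicts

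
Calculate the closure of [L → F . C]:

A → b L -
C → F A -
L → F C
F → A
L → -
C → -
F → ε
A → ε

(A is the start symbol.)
To compute CLOSURE, for each item [A → α.Bβ] where B is a non-terminal, add [B → .γ] for all productions B → γ; repeat for the newly added items until nothing changes.

Start with: [L → F . C]
  [L → F . C] has the dot before C: add [C → . F A -], [C → . -]
  [C → . F A -] has the dot before F: add [F → . A], [F → .]
  [F → . A] has the dot before A: add [A → . b L -], [A → .]
No further items can be added.

CLOSURE = { [A → . b L -], [A → .], [C → . -], [C → . F A -], [F → . A], [F → .], [L → F . C] }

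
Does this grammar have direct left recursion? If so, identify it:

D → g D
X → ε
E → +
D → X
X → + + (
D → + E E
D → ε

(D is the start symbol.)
D → g D: starts with g
X → ε: starts with ε
E → +: starts with '+'
D → X: starts with X
X → + + (: starts with '+'
D → + E E: starts with '+'
D → ε: starts with ε

No direct left recursion found.

Answer: No direct left recursion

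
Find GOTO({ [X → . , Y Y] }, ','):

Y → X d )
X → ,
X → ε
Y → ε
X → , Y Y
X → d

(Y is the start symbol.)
{ [X → , . Y Y], [X → . , Y Y], [X → . ,], [X → . d], [X → .], [Y → . X d )], [Y → .] }

GOTO(I, ',') = CLOSURE({ [A → αX.β] : [A → α.Xβ] ∈ I, X = ',' })

Items with dot before ',', with the dot advanced:
  [X → . , Y Y] → [X → , . Y Y]
Closure of the advanced items:
  [X → , . Y Y] has the dot before Y: add [Y → . X d )], [Y → .]
  [Y → . X d )] has the dot before X: add [X → . ,], [X → .], [X → . , Y Y], [X → . d]

GOTO = { [X → , . Y Y], [X → . , Y Y], [X → . ,], [X → . d], [X → .], [Y → . X d )], [Y → .] }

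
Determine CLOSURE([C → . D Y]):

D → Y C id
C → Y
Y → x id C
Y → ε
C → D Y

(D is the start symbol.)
Start with: [C → . D Y]
  [C → . D Y] has the dot before D: add [D → . Y C id]
  [D → . Y C id] has the dot before Y: add [Y → . x id C], [Y → .]
No further items can be added.

CLOSURE = { [C → . D Y], [D → . Y C id], [Y → . x id C], [Y → .] }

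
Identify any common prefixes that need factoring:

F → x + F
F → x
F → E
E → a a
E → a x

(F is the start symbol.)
Yes, F has productions with common prefix 'x'; E has productions with common prefix 'a'

Left-factoring is needed when two productions for the same non-terminal
share a common prefix on the right-hand side.

Productions for F:
  F → x + F
  F → x
  F → E
Productions for E:
  E → a a
  E → a x

Found common prefix 'x' in productions for F
Found common prefix 'a' in productions for E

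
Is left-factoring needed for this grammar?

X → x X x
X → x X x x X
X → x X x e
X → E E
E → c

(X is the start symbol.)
Yes, X has productions with common prefix 'x X x'

Left-factoring is needed when two productions for the same non-terminal
share a common prefix on the right-hand side.

Productions for X:
  X → x X x
  X → x X x x X
  X → x X x e
  X → E E

Found common prefix 'x X x' in productions for X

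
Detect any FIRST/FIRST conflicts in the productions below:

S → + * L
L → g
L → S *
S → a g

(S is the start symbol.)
A FIRST/FIRST conflict occurs when two productions N → α and N → β for the same non-terminal have FIRST(α) ∩ FIRST(β) ≠ ∅ (with ε ∈ FIRST of a nullable right-hand side, so two nullable alternatives also conflict).

FIRST sets of the non-terminals at (or reachable through a nullable prefix from) the front of some alternative:
  FIRST(S) = { '+', 'a' }

Productions for S:
  S → + * L: FIRST = { '+' }
  S → a g: FIRST = { 'a' }
Productions for L:
  L → g: FIRST = { 'g' }
  L → S *: FIRST = { '+', 'a' }

All alternatives of each non-terminal have pairwise disjoint FIRST sets.

Answer: No FIRST/FIRST conflicts.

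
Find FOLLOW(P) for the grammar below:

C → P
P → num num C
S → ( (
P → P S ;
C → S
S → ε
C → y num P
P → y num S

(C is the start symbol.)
To compute FOLLOW(P), find every occurrence of P on a right-hand side N → α P β: add FIRST(β) \ {ε}, and if β is empty or nullable also add FOLLOW(N). Iterate to a fixed point.

In C → P: P is at the end, add FOLLOW(C)
In P → P S ;: P is followed by S ';', add FIRST(S ';') \ {ε} = { '(', ';' }
In C → y num P: P is at the end, add FOLLOW(C)

The FOLLOW sets referred to above (computed the same way, to a fixed point):
  FOLLOW(C) = { $, '(', ';' }

Taking the union: FOLLOW(P) = { $, '(', ';' }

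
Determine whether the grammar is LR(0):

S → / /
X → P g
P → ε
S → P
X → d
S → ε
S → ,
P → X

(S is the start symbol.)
A grammar is LR(0) if no state in the canonical LR(0) collection has:
  - both a shift item (dot before a terminal) and a complete item (shift-reduce conflict), or
  - two or more complete items (reduce-reduce conflict; the accept item [S' → S .] counts as a complete item here).

Augment with S' → S and build the canonical LR(0) collection (I0 = CLOSURE({[S' → . S]}), then GOTO on every symbol after a dot until no new states appear). It has 9 states:
  I0: { [P → . X], [P → .], [S → . ,], [S → . / /], [S → . P], [S → .], [S' → . S], [X → . P g], [X → . d] }  — shift, 2 reduces
  I1: { [S → , .] }  — reduce
  I2: { [S → / . /] }  — shift
  I3: { [S → P .], [X → P . g] }  — shift, reduce
  I4: { [S' → S .] }  — accept
  I5: { [P → X .] }  — reduce
  I6: { [X → d .] }  — reduce
  I7: { [X → P g .] }  — reduce
  I8: { [S → / / .] }  — reduce

Conflict in state I0:
  Shift-reduce conflict between [P → .] and [S → . ,]
So the grammar is NOT LR(0).

Answer: No. Shift-reduce conflict between [P → .] and [S → . ,]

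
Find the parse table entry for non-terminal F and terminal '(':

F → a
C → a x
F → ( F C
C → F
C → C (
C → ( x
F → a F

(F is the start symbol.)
To find M[F, '('], we find productions for F where '(' is in the predict set (PREDICT(N → α) = (FIRST(α) \ {ε}) ∪ (FOLLOW(N) if α ⇒* ε)).

F → a: PREDICT = { 'a' }
F → ( F C: PREDICT = { '(' }
  '(' is in predict set, so this production goes in M[F, '(']
F → a F: PREDICT = { 'a' }

M[F, '('] = F → ( F C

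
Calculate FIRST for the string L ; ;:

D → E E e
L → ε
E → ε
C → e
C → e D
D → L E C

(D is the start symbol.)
FIRST sets of the non-terminals involved (from the grammar, by fixed-point iteration):
  FIRST(L) = { ε }

To compute FIRST(L ; ;), process the symbols left to right:
Symbol L is a non-terminal. Add FIRST(L) \ {ε} = { }
L is nullable (ε ∈ FIRST(L)), continue to the next symbol.
Symbol ; is a terminal. Add ';' and stop.
FIRST(L ; ;) = { ';' }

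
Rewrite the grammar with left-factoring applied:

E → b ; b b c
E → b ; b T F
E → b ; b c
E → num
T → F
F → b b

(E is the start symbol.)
Left-factoring transforms A → αβ₁ | αβ₂ into A → αA' and A' → β₁ | β₂
(α is the longest common prefix among the alternatives). Repeat until
no nonterminal has two alternatives with a common prefix.

Round 1: E has alternatives sharing prefix 'b ; b'. Introduce E': E → b ; b E'
  Add: E' → b c
  Add: E' → T F
  Add: E' → c

No remaining common prefixes — done.

Resulting grammar:
E → b ; b E'
E' → b c
E' → T F
E' → c
E → num
T → F
F → b b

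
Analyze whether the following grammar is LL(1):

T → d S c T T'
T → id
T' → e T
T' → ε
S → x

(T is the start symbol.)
A grammar is LL(1) if for each non-terminal N with multiple productions, the predict sets of those productions are pairwise disjoint, where PREDICT(N → α) = (FIRST(α) \ {ε}) ∪ (FOLLOW(N) if α ⇒* ε).

Relevant sets:
  FOLLOW(T') = { $, 'e' }

For T:
  PREDICT(T → d S c T T') = { 'd' }
  PREDICT(T → id) = { 'id' }
For T':
  PREDICT(T' → e T) = { 'e' }
  PREDICT(T' → ε) = { $, 'e' }
S has a single production, so nothing to check there.

Conflict found: Predict set conflict for T': { 'e' }
The grammar is NOT LL(1).

Answer: No. Predict set conflict for T': { 'e' }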